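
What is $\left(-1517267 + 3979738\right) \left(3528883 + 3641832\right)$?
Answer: $17657677736765$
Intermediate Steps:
$\left(-1517267 + 3979738\right) \left(3528883 + 3641832\right) = 2462471 \cdot 7170715 = 17657677736765$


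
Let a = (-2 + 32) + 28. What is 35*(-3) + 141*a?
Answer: 8073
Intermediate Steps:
a = 58 (a = 30 + 28 = 58)
35*(-3) + 141*a = 35*(-3) + 141*58 = -105 + 8178 = 8073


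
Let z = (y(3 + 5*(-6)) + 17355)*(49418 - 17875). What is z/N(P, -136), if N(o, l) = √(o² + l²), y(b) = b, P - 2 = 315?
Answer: 546577104*√118985/118985 ≈ 1.5845e+6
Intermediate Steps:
P = 317 (P = 2 + 315 = 317)
N(o, l) = √(l² + o²)
z = 546577104 (z = ((3 + 5*(-6)) + 17355)*(49418 - 17875) = ((3 - 30) + 17355)*31543 = (-27 + 17355)*31543 = 17328*31543 = 546577104)
z/N(P, -136) = 546577104/(√((-136)² + 317²)) = 546577104/(√(18496 + 100489)) = 546577104/(√118985) = 546577104*(√118985/118985) = 546577104*√118985/118985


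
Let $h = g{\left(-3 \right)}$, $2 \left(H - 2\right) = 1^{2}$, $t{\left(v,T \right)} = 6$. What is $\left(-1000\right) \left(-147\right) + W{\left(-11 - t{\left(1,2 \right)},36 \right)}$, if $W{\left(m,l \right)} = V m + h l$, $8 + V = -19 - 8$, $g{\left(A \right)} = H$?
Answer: $147685$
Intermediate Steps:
$H = \frac{5}{2}$ ($H = 2 + \frac{1^{2}}{2} = 2 + \frac{1}{2} \cdot 1 = 2 + \frac{1}{2} = \frac{5}{2} \approx 2.5$)
$g{\left(A \right)} = \frac{5}{2}$
$h = \frac{5}{2} \approx 2.5$
$V = -35$ ($V = -8 - 27 = -35$)
$W{\left(m,l \right)} = - 35 m + \frac{5 l}{2}$
$\left(-1000\right) \left(-147\right) + W{\left(-11 - t{\left(1,2 \right)},36 \right)} = \left(-1000\right) \left(-147\right) - \left(-90 + 35 \left(-11 - 6\right)\right) = 147000 - \left(-90 + 35 \left(-11 - 6\right)\right) = 147000 + \left(\left(-35\right) \left(-17\right) + 90\right) = 147000 + \left(595 + 90\right) = 147000 + 685 = 147685$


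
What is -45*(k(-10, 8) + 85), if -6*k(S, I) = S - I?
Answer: -3960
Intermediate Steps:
k(S, I) = -S/6 + I/6 (k(S, I) = -(S - I)/6 = -S/6 + I/6)
-45*(k(-10, 8) + 85) = -45*((-⅙*(-10) + (⅙)*8) + 85) = -45*((5/3 + 4/3) + 85) = -45*(3 + 85) = -45*88 = -3960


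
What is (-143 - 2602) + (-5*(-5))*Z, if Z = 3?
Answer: -2670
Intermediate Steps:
(-143 - 2602) + (-5*(-5))*Z = (-143 - 2602) - 5*(-5)*3 = -2745 + 25*3 = -2745 + 75 = -2670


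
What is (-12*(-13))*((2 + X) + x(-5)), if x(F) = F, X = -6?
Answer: -1404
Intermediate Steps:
(-12*(-13))*((2 + X) + x(-5)) = (-12*(-13))*((2 - 6) - 5) = 156*(-4 - 5) = 156*(-9) = -1404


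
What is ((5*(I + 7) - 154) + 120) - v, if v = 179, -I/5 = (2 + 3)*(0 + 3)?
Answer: -553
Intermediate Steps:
I = -75 (I = -5*(2 + 3)*(0 + 3) = -25*3 = -5*15 = -75)
((5*(I + 7) - 154) + 120) - v = ((5*(-75 + 7) - 154) + 120) - 1*179 = ((5*(-68) - 154) + 120) - 179 = ((-340 - 154) + 120) - 179 = (-494 + 120) - 179 = -374 - 179 = -553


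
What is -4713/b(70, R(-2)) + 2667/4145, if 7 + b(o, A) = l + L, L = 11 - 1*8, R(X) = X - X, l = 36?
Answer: -19450041/132640 ≈ -146.64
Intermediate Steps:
R(X) = 0
L = 3 (L = 11 - 8 = 3)
b(o, A) = 32 (b(o, A) = -7 + (36 + 3) = -7 + 39 = 32)
-4713/b(70, R(-2)) + 2667/4145 = -4713/32 + 2667/4145 = -19450041/132640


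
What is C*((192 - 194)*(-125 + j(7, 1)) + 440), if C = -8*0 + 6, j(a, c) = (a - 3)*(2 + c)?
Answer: 3996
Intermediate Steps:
j(a, c) = (-3 + a)*(2 + c)
C = 6 (C = -2*0 + 6 = 0 + 6 = 6)
C*((192 - 194)*(-125 + j(7, 1)) + 440) = 6*((192 - 194)*(-125 + (-6 - 3*1 + 2*7 + 7*1)) + 440) = 6*(-2*(-125 + (-6 - 3 + 14 + 7)) + 440) = 6*(-2*(-125 + 12) + 440) = 6*(-2*(-113) + 440) = 6*(226 + 440) = 6*666 = 3996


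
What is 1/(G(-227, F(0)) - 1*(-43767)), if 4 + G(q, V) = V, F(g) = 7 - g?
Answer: 1/43770 ≈ 2.2847e-5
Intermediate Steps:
G(q, V) = -4 + V
1/(G(-227, F(0)) - 1*(-43767)) = 1/((-4 + (7 - 1*0)) - 1*(-43767)) = 1/((-4 + (7 + 0)) + 43767) = 1/((-4 + 7) + 43767) = 1/(3 + 43767) = 1/43770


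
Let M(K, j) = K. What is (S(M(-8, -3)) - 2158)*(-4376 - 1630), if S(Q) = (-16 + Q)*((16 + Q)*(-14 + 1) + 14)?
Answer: -12012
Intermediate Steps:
S(Q) = (-194 - 13*Q)*(-16 + Q) (S(Q) = (-16 + Q)*((16 + Q)*(-13) + 14) = (-16 + Q)*((-208 - 13*Q) + 14) = (-16 + Q)*(-194 - 13*Q) = (-194 - 13*Q)*(-16 + Q))
(S(M(-8, -3)) - 2158)*(-4376 - 1630) = ((3104 - 13*(-8)**2 + 14*(-8)) - 2158)*(-4376 - 1630) = ((3104 - 13*64 - 112) - 2158)*(-6006) = ((3104 - 832 - 112) - 2158)*(-6006) = (2160 - 2158)*(-6006) = 2*(-6006) = -12012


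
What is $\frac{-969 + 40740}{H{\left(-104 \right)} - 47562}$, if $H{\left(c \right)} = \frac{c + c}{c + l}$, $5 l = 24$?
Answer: $- \frac{1232901}{1474357} \approx -0.83623$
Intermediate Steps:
$l = \frac{24}{5}$ ($l = \frac{1}{5} \cdot 24 = \frac{24}{5} \approx 4.8$)
$H{\left(c \right)} = \frac{2 c}{\frac{24}{5} + c}$ ($H{\left(c \right)} = \frac{c + c}{c + \frac{24}{5}} = \frac{2 c}{\frac{24}{5} + c}$)
$\frac{-969 + 40740}{H{\left(-104 \right)} - 47562} = \frac{-969 + 40740}{10 \left(-104\right) \frac{1}{24 + 5 \left(-104\right)} - 47562} = \frac{39771}{10 \left(-104\right) \frac{1}{24 - 520} - 47562} = \frac{39771}{10 \left(-104\right) \frac{1}{-496} - 47562} = \frac{39771}{10 \left(-104\right) \left(- \frac{1}{496}\right) - 47562} = \frac{39771}{\frac{65}{31} - 47562} = \frac{39771}{- \frac{1474357}{31}} = 39771 \left(- \frac{31}{1474357}\right) = - \frac{1232901}{1474357}$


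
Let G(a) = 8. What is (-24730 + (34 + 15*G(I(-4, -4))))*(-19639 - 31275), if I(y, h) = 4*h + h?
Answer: 1251262464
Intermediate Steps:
I(y, h) = 5*h
(-24730 + (34 + 15*G(I(-4, -4))))*(-19639 - 31275) = (-24730 + (34 + 15*8))*(-19639 - 31275) = (-24730 + (34 + 120))*(-50914) = (-24730 + 154)*(-50914) = -24576*(-50914) = 1251262464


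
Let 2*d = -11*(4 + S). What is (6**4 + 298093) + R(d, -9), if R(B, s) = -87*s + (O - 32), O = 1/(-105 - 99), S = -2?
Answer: 61228559/204 ≈ 3.0014e+5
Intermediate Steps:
O = -1/204 (O = 1/(-204) = -1/204 ≈ -0.0049020)
d = -11 (d = (-11*(4 - 2))/2 = (-11*2)/2 = (1/2)*(-22) = -11)
R(B, s) = -6529/204 - 87*s (R(B, s) = -87*s + (-1/204 - 32) = -87*s - 6529/204 = -6529/204 - 87*s)
(6**4 + 298093) + R(d, -9) = (6**4 + 298093) + (-6529/204 - 87*(-9)) = (1296 + 298093) + (-6529/204 + 783) = 299389 + 153203/204 = 61228559/204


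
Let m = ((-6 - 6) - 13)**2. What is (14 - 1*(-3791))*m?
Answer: 2378125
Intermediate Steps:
m = 625 (m = (-12 - 13)**2 = (-25)**2 = 625)
(14 - 1*(-3791))*m = (14 - 1*(-3791))*625 = (14 + 3791)*625 = 3805*625 = 2378125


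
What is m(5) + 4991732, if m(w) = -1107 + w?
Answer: 4990630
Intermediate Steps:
m(5) + 4991732 = (-1107 + 5) + 4991732 = -1102 + 4991732 = 4990630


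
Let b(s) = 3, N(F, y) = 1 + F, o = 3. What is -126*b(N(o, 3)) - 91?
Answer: -469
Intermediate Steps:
-126*b(N(o, 3)) - 91 = -126*3 - 91 = -378 - 91 = -469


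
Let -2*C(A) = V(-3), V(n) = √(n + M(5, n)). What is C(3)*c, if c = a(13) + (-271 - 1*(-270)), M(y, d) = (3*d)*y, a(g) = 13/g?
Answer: 0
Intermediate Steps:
M(y, d) = 3*d*y
c = 0 (c = 13/13 + (-271 - 1*(-270)) = 13*(1/13) + (-271 + 270) = 1 - 1 = 0)
V(n) = 4*√n (V(n) = √(n + 3*n*5) = √(n + 15*n) = √(16*n) = 4*√n)
C(A) = -2*I*√3 (C(A) = -2*√(-3) = -2*I*√3)
C(3)*c = -2*I*√3*0 = 0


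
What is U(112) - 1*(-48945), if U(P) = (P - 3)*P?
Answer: 61153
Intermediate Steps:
U(P) = P*(-3 + P) (U(P) = (-3 + P)*P = P*(-3 + P))
U(112) - 1*(-48945) = 112*(-3 + 112) - 1*(-48945) = 112*109 + 48945 = 12208 + 48945 = 61153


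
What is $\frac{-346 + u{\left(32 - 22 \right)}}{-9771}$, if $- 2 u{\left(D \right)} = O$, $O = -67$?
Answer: $\frac{625}{19542} \approx 0.031982$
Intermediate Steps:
$u{\left(D \right)} = \frac{67}{2}$ ($u{\left(D \right)} = \left(- \frac{1}{2}\right) \left(-67\right) = \frac{67}{2}$)
$\frac{-346 + u{\left(32 - 22 \right)}}{-9771} = \frac{-346 + \frac{67}{2}}{-9771} = \left(- \frac{625}{2}\right) \left(- \frac{1}{9771}\right) = \frac{625}{19542}$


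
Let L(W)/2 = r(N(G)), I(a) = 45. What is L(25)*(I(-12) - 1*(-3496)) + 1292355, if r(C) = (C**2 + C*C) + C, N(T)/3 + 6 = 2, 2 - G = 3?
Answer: 3246987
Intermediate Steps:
G = -1 (G = 2 - 1*3 = 2 - 3 = -1)
N(T) = -12 (N(T) = -18 + 3*2 = -18 + 6 = -12)
r(C) = C + 2*C**2 (r(C) = (C**2 + C**2) + C = 2*C**2 + C = C + 2*C**2)
L(W) = 552 (L(W) = 2*(-12*(1 + 2*(-12))) = 2*(-12*(1 - 24)) = 2*(-12*(-23)) = 2*276 = 552)
L(25)*(I(-12) - 1*(-3496)) + 1292355 = 552*(45 - 1*(-3496)) + 1292355 = 552*(45 + 3496) + 1292355 = 552*3541 + 1292355 = 1954632 + 1292355 = 3246987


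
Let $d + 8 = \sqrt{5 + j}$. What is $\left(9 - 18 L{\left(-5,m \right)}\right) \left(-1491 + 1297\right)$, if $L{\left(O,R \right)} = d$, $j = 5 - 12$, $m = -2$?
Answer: $-29682 + 3492 i \sqrt{2} \approx -29682.0 + 4938.4 i$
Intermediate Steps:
$j = -7$ ($j = 5 - 12 = -7$)
$d = -8 + i \sqrt{2}$ ($d = -8 + \sqrt{5 - 7} = -8 + \sqrt{-2} = -8 + i \sqrt{2} \approx -8.0 + 1.4142 i$)
$L{\left(O,R \right)} = -8 + i \sqrt{2}$
$\left(9 - 18 L{\left(-5,m \right)}\right) \left(-1491 + 1297\right) = \left(9 - 18 \left(-8 + i \sqrt{2}\right)\right) \left(-1491 + 1297\right) = \left(9 + \left(144 - 18 i \sqrt{2}\right)\right) \left(-194\right) = \left(153 - 18 i \sqrt{2}\right) \left(-194\right) = -29682 + 3492 i \sqrt{2}$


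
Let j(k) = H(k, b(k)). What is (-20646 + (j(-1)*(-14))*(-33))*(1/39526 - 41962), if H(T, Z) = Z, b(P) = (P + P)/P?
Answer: 16355356098471/19763 ≈ 8.2757e+8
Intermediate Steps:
b(P) = 2 (b(P) = (2*P)/P = 2)
j(k) = 2
(-20646 + (j(-1)*(-14))*(-33))*(1/39526 - 41962) = (-20646 + (2*(-14))*(-33))*(1/39526 - 41962) = (-20646 - 28*(-33))*(1/39526 - 41962) = (-20646 + 924)*(-1658590011/39526) = -19722*(-1658590011/39526) = 16355356098471/19763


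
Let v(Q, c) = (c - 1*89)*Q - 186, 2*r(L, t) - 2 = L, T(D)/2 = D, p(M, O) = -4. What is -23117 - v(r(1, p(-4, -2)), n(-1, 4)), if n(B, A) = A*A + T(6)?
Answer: -45679/2 ≈ -22840.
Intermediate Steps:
T(D) = 2*D
r(L, t) = 1 + L/2
n(B, A) = 12 + A**2 (n(B, A) = A*A + 2*6 = A**2 + 12 = 12 + A**2)
v(Q, c) = -186 + Q*(-89 + c) (v(Q, c) = (c - 89)*Q - 186 = (-89 + c)*Q - 186 = Q*(-89 + c) - 186 = -186 + Q*(-89 + c))
-23117 - v(r(1, p(-4, -2)), n(-1, 4)) = -23117 - (-186 - 89*(1 + (1/2)*1) + (1 + (1/2)*1)*(12 + 4**2)) = -23117 - (-186 - 89*(1 + 1/2) + (1 + 1/2)*(12 + 16)) = -23117 - (-186 - 89*3/2 + (3/2)*28) = -23117 - (-186 - 267/2 + 42) = -23117 - 1*(-555/2) = -23117 + 555/2 = -45679/2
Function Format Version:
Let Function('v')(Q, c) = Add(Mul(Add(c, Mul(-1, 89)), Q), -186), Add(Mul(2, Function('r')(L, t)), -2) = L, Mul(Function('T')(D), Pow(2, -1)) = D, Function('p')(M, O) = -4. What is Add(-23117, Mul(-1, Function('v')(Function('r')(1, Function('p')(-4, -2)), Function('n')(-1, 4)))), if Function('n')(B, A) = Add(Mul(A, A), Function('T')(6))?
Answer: Rational(-45679, 2) ≈ -22840.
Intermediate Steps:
Function('T')(D) = Mul(2, D)
Function('r')(L, t) = Add(1, Mul(Rational(1, 2), L))
Function('n')(B, A) = Add(12, Pow(A, 2)) (Function('n')(B, A) = Add(Mul(A, A), Mul(2, 6)) = Add(Pow(A, 2), 12) = Add(12, Pow(A, 2)))
Function('v')(Q, c) = Add(-186, Mul(Q, Add(-89, c))) (Function('v')(Q, c) = Add(Mul(Add(c, -89), Q), -186) = Add(Mul(Add(-89, c), Q), -186) = Add(Mul(Q, Add(-89, c)), -186) = Add(-186, Mul(Q, Add(-89, c))))
Add(-23117, Mul(-1, Function('v')(Function('r')(1, Function('p')(-4, -2)), Function('n')(-1, 4)))) = Add(-23117, Mul(-1, Add(-186, Mul(-89, Add(1, Mul(Rational(1, 2), 1))), Mul(Add(1, Mul(Rational(1, 2), 1)), Add(12, Pow(4, 2)))))) = Add(-23117, Mul(-1, Add(-186, Mul(-89, Add(1, Rational(1, 2))), Mul(Add(1, Rational(1, 2)), Add(12, 16))))) = Add(-23117, Mul(-1, Add(-186, Mul(-89, Rational(3, 2)), Mul(Rational(3, 2), 28)))) = Add(-23117, Mul(-1, Add(-186, Rational(-267, 2), 42))) = Add(-23117, Mul(-1, Rational(-555, 2))) = Add(-23117, Rational(555, 2)) = Rational(-45679, 2)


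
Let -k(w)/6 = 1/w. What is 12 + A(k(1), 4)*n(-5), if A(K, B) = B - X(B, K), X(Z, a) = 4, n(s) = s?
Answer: 12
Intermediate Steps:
k(w) = -6/w
A(K, B) = -4 + B (A(K, B) = B - 1*4 = B - 4 = -4 + B)
12 + A(k(1), 4)*n(-5) = 12 + (-4 + 4)*(-5) = 12 + 0*(-5) = 12 + 0 = 12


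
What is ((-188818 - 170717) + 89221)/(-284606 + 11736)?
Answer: 135157/136435 ≈ 0.99063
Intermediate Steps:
((-188818 - 170717) + 89221)/(-284606 + 11736) = (-359535 + 89221)/(-272870) = -270314*(-1/272870) = 135157/136435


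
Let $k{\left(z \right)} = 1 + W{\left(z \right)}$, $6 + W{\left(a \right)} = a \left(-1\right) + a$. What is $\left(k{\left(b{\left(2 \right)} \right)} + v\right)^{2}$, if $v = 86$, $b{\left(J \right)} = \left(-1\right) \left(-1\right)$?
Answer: $6561$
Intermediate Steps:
$b{\left(J \right)} = 1$
$W{\left(a \right)} = -6$ ($W{\left(a \right)} = -6 + \left(a \left(-1\right) + a\right) = -6 + \left(- a + a\right) = -6 + 0 = -6$)
$k{\left(z \right)} = -5$ ($k{\left(z \right)} = 1 - 6 = -5$)
$\left(k{\left(b{\left(2 \right)} \right)} + v\right)^{2} = \left(-5 + 86\right)^{2} = 81^{2} = 6561$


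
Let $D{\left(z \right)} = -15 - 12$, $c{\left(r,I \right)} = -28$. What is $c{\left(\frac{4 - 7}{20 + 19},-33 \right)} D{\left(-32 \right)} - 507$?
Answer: $249$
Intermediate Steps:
$D{\left(z \right)} = -27$
$c{\left(\frac{4 - 7}{20 + 19},-33 \right)} D{\left(-32 \right)} - 507 = \left(-28\right) \left(-27\right) - 507 = 756 - 507 = 249$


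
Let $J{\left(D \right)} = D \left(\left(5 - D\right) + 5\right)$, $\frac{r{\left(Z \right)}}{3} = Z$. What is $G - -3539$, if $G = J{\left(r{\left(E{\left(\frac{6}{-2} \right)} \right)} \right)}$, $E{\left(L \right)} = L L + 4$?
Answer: $2408$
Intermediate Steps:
$E{\left(L \right)} = 4 + L^{2}$ ($E{\left(L \right)} = L^{2} + 4 = 4 + L^{2}$)
$r{\left(Z \right)} = 3 Z$
$J{\left(D \right)} = D \left(10 - D\right)$
$G = -1131$ ($G = 3 \left(4 + \left(\frac{6}{-2}\right)^{2}\right) \left(10 - 3 \left(4 + \left(\frac{6}{-2}\right)^{2}\right)\right) = 3 \left(4 + \left(6 \left(- \frac{1}{2}\right)\right)^{2}\right) \left(10 - 3 \left(4 + \left(6 \left(- \frac{1}{2}\right)\right)^{2}\right)\right) = 3 \left(4 + \left(-3\right)^{2}\right) \left(10 - 3 \left(4 + \left(-3\right)^{2}\right)\right) = 3 \left(4 + 9\right) \left(10 - 3 \left(4 + 9\right)\right) = 3 \cdot 13 \left(10 - 3 \cdot 13\right) = 39 \left(10 - 39\right) = 39 \left(-29\right) = -1131$)
$G - -3539 = -1131 - -3539 = -1131 + 3539 = 2408$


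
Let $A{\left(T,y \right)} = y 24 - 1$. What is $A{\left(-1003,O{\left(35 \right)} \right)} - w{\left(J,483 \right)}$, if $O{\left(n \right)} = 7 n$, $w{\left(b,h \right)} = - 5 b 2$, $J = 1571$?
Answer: $21589$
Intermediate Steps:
$w{\left(b,h \right)} = - 10 b$
$A{\left(T,y \right)} = -1 + 24 y$ ($A{\left(T,y \right)} = 24 y - 1 = -1 + 24 y$)
$A{\left(-1003,O{\left(35 \right)} \right)} - w{\left(J,483 \right)} = \left(-1 + 24 \cdot 7 \cdot 35\right) - \left(-10\right) 1571 = \left(-1 + 24 \cdot 245\right) - -15710 = \left(-1 + 5880\right) + 15710 = 5879 + 15710 = 21589$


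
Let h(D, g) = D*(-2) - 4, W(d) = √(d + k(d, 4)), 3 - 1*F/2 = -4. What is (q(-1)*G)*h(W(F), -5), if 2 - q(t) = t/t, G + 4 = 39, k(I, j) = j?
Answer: -140 - 210*√2 ≈ -436.98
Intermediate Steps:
F = 14 (F = 6 - 2*(-4) = 6 + 8 = 14)
G = 35 (G = -4 + 39 = 35)
q(t) = 1 (q(t) = 2 - t/t = 2 - 1*1 = 2 - 1 = 1)
W(d) = √(4 + d) (W(d) = √(d + 4) = √(4 + d))
h(D, g) = -4 - 2*D (h(D, g) = -2*D - 4 = -4 - 2*D)
(q(-1)*G)*h(W(F), -5) = (1*35)*(-4 - 2*√(4 + 14)) = 35*(-4 - 6*√2) = -140 - 210*√2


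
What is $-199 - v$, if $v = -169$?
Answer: $-30$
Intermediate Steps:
$-199 - v = -199 - -169 = -199 + 169 = -30$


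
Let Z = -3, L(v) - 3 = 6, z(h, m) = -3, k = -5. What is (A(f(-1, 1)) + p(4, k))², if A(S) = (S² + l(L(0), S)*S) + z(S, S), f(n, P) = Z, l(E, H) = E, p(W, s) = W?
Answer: 289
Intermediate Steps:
L(v) = 9 (L(v) = 3 + 6 = 9)
f(n, P) = -3
A(S) = -3 + S² + 9*S (A(S) = (S² + 9*S) - 3 = -3 + S² + 9*S)
(A(f(-1, 1)) + p(4, k))² = ((-3 + (-3)² + 9*(-3)) + 4)² = ((-3 + 9 - 27) + 4)² = (-21 + 4)² = (-17)² = 289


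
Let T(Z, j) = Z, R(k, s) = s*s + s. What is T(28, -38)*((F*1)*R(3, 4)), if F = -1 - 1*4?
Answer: -2800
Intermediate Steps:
F = -5 (F = -1 - 4 = -5)
R(k, s) = s + s² (R(k, s) = s² + s = s + s²)
T(28, -38)*((F*1)*R(3, 4)) = 28*((-5*1)*(4*(1 + 4))) = 28*(-20*5) = 28*(-5*20) = 28*(-100) = -2800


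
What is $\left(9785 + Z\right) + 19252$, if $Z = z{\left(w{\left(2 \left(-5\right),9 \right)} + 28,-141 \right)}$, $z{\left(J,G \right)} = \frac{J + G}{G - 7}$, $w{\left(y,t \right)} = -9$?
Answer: $\frac{2148799}{74} \approx 29038.0$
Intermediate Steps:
$z{\left(J,G \right)} = \frac{G + J}{-7 + G}$
$Z = \frac{61}{74}$ ($Z = \frac{-141 + \left(-9 + 28\right)}{-7 - 141} = \frac{-141 + 19}{-148} = \left(- \frac{1}{148}\right) \left(-122\right) = \frac{61}{74} \approx 0.82432$)
$\left(9785 + Z\right) + 19252 = \left(9785 + \frac{61}{74}\right) + 19252 = \frac{724151}{74} + 19252 = \frac{2148799}{74}$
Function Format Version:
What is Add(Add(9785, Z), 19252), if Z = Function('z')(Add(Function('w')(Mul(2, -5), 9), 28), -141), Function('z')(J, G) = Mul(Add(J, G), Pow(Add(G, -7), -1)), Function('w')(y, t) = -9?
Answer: Rational(2148799, 74) ≈ 29038.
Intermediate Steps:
Function('z')(J, G) = Mul(Pow(Add(-7, G), -1), Add(G, J)) (Function('z')(J, G) = Mul(Add(G, J), Pow(Add(-7, G), -1)) = Mul(Pow(Add(-7, G), -1), Add(G, J)))
Z = Rational(61, 74) (Z = Mul(Pow(Add(-7, -141), -1), Add(-141, Add(-9, 28))) = Mul(Pow(-148, -1), Add(-141, 19)) = Mul(Rational(-1, 148), -122) = Rational(61, 74) ≈ 0.82432)
Add(Add(9785, Z), 19252) = Add(Add(9785, Rational(61, 74)), 19252) = Add(Rational(724151, 74), 19252) = Rational(2148799, 74)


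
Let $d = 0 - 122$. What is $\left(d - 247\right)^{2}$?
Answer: $136161$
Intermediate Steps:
$d = -122$ ($d = 0 - 122 = -122$)
$\left(d - 247\right)^{2} = \left(-122 - 247\right)^{2} = \left(-369\right)^{2} = 136161$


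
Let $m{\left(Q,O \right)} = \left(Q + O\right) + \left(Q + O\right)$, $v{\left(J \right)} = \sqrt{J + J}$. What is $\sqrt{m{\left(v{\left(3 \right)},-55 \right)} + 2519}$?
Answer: $\sqrt{2409 + 2 \sqrt{6}} \approx 49.131$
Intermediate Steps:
$v{\left(J \right)} = \sqrt{2} \sqrt{J}$ ($v{\left(J \right)} = \sqrt{2 J} = \sqrt{2} \sqrt{J}$)
$m{\left(Q,O \right)} = 2 O + 2 Q$ ($m{\left(Q,O \right)} = \left(O + Q\right) + \left(O + Q\right) = 2 O + 2 Q$)
$\sqrt{m{\left(v{\left(3 \right)},-55 \right)} + 2519} = \sqrt{\left(2 \left(-55\right) + 2 \sqrt{2} \sqrt{3}\right) + 2519} = \sqrt{\left(-110 + 2 \sqrt{6}\right) + 2519} = \sqrt{2409 + 2 \sqrt{6}}$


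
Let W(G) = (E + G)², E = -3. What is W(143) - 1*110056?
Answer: -90456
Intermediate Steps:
W(G) = (-3 + G)²
W(143) - 1*110056 = (-3 + 143)² - 1*110056 = 140² - 110056 = 19600 - 110056 = -90456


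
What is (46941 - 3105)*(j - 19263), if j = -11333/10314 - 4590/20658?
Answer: -4998014636756830/5918517 ≈ -8.4447e+8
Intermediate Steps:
j = -46909729/35511102 (j = -11333*1/10314 - 4590*1/20658 = -11333/10314 - 765/3443 = -46909729/35511102 ≈ -1.3210)
(46941 - 3105)*(j - 19263) = (46941 - 3105)*(-46909729/35511102 - 19263) = 43836*(-684097267555/35511102) = -4998014636756830/5918517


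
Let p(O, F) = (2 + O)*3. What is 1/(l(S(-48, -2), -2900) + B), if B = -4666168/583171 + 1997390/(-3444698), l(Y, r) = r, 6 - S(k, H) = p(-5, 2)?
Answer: -1004423988679/2921448746919577 ≈ -0.00034381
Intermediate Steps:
p(O, F) = 6 + 3*O
S(k, H) = 15 (S(k, H) = 6 - (6 + 3*(-5)) = 6 - (6 - 15) = 6 - 1*(-9) = 6 + 9 = 15)
B = -8619179750477/1004423988679 (B = -4666168*1/583171 + 1997390*(-1/3444698) = -4666168/583171 - 998695/1722349 = -8619179750477/1004423988679 ≈ -8.5812)
1/(l(S(-48, -2), -2900) + B) = 1/(-2900 - 8619179750477/1004423988679) = 1/(-2921448746919577/1004423988679) = -1004423988679/2921448746919577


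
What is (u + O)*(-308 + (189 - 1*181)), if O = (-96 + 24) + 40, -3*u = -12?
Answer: 8400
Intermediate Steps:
u = 4 (u = -1/3*(-12) = 4)
O = -32 (O = -72 + 40 = -32)
(u + O)*(-308 + (189 - 1*181)) = (4 - 32)*(-308 + (189 - 1*181)) = -28*(-308 + (189 - 181)) = -28*(-308 + 8) = -28*(-300) = 8400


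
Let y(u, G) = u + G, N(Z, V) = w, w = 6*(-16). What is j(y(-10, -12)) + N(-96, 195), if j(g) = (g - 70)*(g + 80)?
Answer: -5432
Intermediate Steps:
w = -96
N(Z, V) = -96
y(u, G) = G + u
j(g) = (-70 + g)*(80 + g)
j(y(-10, -12)) + N(-96, 195) = (-5600 + (-12 - 10)² + 10*(-12 - 10)) - 96 = (-5600 + (-22)² + 10*(-22)) - 96 = (-5600 + 484 - 220) - 96 = -5336 - 96 = -5432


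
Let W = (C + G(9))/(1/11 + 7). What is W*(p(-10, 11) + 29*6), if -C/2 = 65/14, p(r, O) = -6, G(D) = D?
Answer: -88/13 ≈ -6.7692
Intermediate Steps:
C = -65/7 (C = -130/14 = -2*65/14 = -65/7 ≈ -9.2857)
W = -11/273 (W = (-65/7 + 9)/(1/11 + 7) = -2/(7*(1/11 + 7)) = -2/(7*78/11) = -2/7*11/78 = -11/273 ≈ -0.040293)
W*(p(-10, 11) + 29*6) = -11*(-6 + 29*6)/273 = -11*(-6 + 174)/273 = -11/273*168 = -88/13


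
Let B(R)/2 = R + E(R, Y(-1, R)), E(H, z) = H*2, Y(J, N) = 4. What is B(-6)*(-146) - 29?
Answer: 5227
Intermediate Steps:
E(H, z) = 2*H
B(R) = 6*R (B(R) = 2*(R + 2*R) = 2*(3*R) = 6*R)
B(-6)*(-146) - 29 = (6*(-6))*(-146) - 29 = -36*(-146) - 29 = 5256 - 29 = 5227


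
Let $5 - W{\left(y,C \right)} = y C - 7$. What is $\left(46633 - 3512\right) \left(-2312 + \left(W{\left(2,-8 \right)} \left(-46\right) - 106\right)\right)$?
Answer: $-159806426$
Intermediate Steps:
$W{\left(y,C \right)} = 12 - C y$ ($W{\left(y,C \right)} = 5 - \left(y C - 7\right) = 5 - \left(C y - 7\right) = 5 - \left(-7 + C y\right) = 12 - C y$)
$\left(46633 - 3512\right) \left(-2312 + \left(W{\left(2,-8 \right)} \left(-46\right) - 106\right)\right) = \left(46633 - 3512\right) \left(-2312 + \left(\left(12 - \left(-8\right) 2\right) \left(-46\right) - 106\right)\right) = 43121 \left(-2312 + \left(\left(12 + 16\right) \left(-46\right) - 106\right)\right) = 43121 \left(-2312 + \left(28 \left(-46\right) - 106\right)\right) = 43121 \left(-2312 - 1394\right) = 43121 \left(-3706\right) = -159806426$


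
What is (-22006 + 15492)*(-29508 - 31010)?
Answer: 394214252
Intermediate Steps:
(-22006 + 15492)*(-29508 - 31010) = -6514*(-60518) = 394214252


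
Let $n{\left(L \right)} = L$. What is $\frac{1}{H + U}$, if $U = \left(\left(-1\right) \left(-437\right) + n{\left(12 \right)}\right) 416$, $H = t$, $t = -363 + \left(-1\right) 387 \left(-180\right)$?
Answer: $\frac{1}{256081} \approx 3.905 \cdot 10^{-6}$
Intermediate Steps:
$t = 69297$ ($t = -363 - -69660 = -363 + 69660 = 69297$)
$H = 69297$
$U = 186784$ ($U = \left(\left(-1\right) \left(-437\right) + 12\right) 416 = \left(437 + 12\right) 416 = 449 \cdot 416 = 186784$)
$\frac{1}{H + U} = \frac{1}{69297 + 186784} = \frac{1}{256081}$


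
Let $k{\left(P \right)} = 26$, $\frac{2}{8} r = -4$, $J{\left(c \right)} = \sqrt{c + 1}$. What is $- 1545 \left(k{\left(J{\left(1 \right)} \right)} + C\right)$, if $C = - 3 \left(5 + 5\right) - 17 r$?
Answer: $-414060$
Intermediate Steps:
$J{\left(c \right)} = \sqrt{1 + c}$
$r = -16$ ($r = 4 \left(-4\right) = -16$)
$C = 242$ ($C = - 3 \left(5 + 5\right) - -272 = \left(-3\right) 10 + 272 = -30 + 272 = 242$)
$- 1545 \left(k{\left(J{\left(1 \right)} \right)} + C\right) = - 1545 \left(26 + 242\right) = \left(-1545\right) 268 = -414060$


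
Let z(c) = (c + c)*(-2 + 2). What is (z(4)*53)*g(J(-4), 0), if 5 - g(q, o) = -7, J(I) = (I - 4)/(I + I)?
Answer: 0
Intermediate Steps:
J(I) = (-4 + I)/(2*I) (J(I) = (-4 + I)/((2*I)) = (-4 + I)*(1/(2*I)) = (-4 + I)/(2*I))
g(q, o) = 12 (g(q, o) = 5 - 1*(-7) = 5 + 7 = 12)
z(c) = 0 (z(c) = (2*c)*0 = 0)
(z(4)*53)*g(J(-4), 0) = (0*53)*12 = 0*12 = 0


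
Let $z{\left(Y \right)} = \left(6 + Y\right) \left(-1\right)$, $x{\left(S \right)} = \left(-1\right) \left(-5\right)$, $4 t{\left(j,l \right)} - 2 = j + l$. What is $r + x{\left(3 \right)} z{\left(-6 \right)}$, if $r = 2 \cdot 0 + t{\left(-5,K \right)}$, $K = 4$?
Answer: $\frac{1}{4} \approx 0.25$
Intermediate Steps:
$t{\left(j,l \right)} = \frac{1}{2} + \frac{j}{4} + \frac{l}{4}$ ($t{\left(j,l \right)} = \frac{1}{2} + \frac{j + l}{4} = \frac{1}{2} + \left(\frac{j}{4} + \frac{l}{4}\right) = \frac{1}{2} + \frac{j}{4} + \frac{l}{4}$)
$x{\left(S \right)} = 5$
$z{\left(Y \right)} = -6 - Y$
$r = \frac{1}{4}$ ($r = 2 \cdot 0 + \left(\frac{1}{2} + \frac{1}{4} \left(-5\right) + \frac{1}{4} \cdot 4\right) = 0 + \left(\frac{1}{2} - \frac{5}{4} + 1\right) = 0 + \frac{1}{4} = \frac{1}{4} \approx 0.25$)
$r + x{\left(3 \right)} z{\left(-6 \right)} = \frac{1}{4} + 5 \left(-6 - -6\right) = \frac{1}{4} + 5 \left(-6 + 6\right) = \frac{1}{4} + 5 \cdot 0 = \frac{1}{4} + 0 = \frac{1}{4}$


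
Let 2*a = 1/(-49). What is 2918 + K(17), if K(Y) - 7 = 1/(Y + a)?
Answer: 4870223/1665 ≈ 2925.1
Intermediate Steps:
a = -1/98 (a = (1/2)/(-49) = (1/2)*(-1/49) = -1/98 ≈ -0.010204)
K(Y) = 7 + 1/(-1/98 + Y) (K(Y) = 7 + 1/(Y - 1/98) = 7 + 1/(-1/98 + Y))
2918 + K(17) = 2918 + 7*(13 + 98*17)/(-1 + 98*17) = 2918 + 7*(13 + 1666)/(-1 + 1666) = 2918 + 7*1679/1665 = 2918 + 7*(1/1665)*1679 = 2918 + 11753/1665 = 4870223/1665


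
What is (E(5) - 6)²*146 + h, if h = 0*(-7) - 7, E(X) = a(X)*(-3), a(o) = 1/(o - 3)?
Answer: 16411/2 ≈ 8205.5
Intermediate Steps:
a(o) = 1/(-3 + o)
E(X) = -3/(-3 + X)
h = -7 (h = 0 - 7 = -7)
(E(5) - 6)²*146 + h = (-3/(-3 + 5) - 6)²*146 - 7 = (-3/2 - 6)²*146 - 7 = (-15/2)²*146 - 7 = (225/4)*146 - 7 = 16425/2 - 7 = 16411/2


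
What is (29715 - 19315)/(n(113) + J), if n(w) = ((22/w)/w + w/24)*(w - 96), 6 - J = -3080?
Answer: 3187142400/970261441 ≈ 3.2848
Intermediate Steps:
J = 3086 (J = 6 - 1*(-3080) = 6 + 3080 = 3086)
n(w) = (-96 + w)*(22/w² + w/24) (n(w) = (22/w² + w*(1/24))*(-96 + w) = (22/w² + w/24)*(-96 + w) = (-96 + w)*(22/w² + w/24))
(29715 - 19315)/(n(113) + J) = (29715 - 19315)/((1/24)*(-50688 + 528*113 + 113³*(-96 + 113))/113² + 3086) = 10400/((1/24)*(1/12769)*(-50688 + 59664 + 1442897*17) + 3086) = 10400/((1/24)*(1/12769)*(-50688 + 59664 + 24529249) + 3086) = 10400/((1/24)*(1/12769)*24538225 + 3086) = 10400/(24538225/306456 + 3086) = 10400/(970261441/306456) = 10400*(306456/970261441) = 3187142400/970261441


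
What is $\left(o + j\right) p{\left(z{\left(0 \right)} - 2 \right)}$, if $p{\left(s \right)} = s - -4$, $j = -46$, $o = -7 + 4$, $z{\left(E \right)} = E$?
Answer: $-98$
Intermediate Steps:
$o = -3$
$p{\left(s \right)} = 4 + s$ ($p{\left(s \right)} = s + 4 = 4 + s$)
$\left(o + j\right) p{\left(z{\left(0 \right)} - 2 \right)} = \left(-3 - 46\right) \left(4 + \left(0 - 2\right)\right) = - 49 \left(4 - 2\right) = \left(-49\right) 2 = -98$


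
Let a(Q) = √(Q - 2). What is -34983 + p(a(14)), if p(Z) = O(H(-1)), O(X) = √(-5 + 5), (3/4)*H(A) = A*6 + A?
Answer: -34983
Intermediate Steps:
a(Q) = √(-2 + Q)
H(A) = 28*A/3 (H(A) = 4*(A*6 + A)/3 = 4*(6*A + A)/3 = 4*(7*A)/3 = 28*A/3)
O(X) = 0 (O(X) = √0 = 0)
p(Z) = 0
-34983 + p(a(14)) = -34983 + 0 = -34983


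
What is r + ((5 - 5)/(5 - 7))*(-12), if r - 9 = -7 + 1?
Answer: 3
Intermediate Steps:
r = 3 (r = 9 + (-7 + 1) = 9 - 6 = 3)
r + ((5 - 5)/(5 - 7))*(-12) = 3 + ((5 - 5)/(5 - 7))*(-12) = 3 + (0/(-2))*(-12) = 3 + (0*(-1/2))*(-12) = 3 + 0*(-12) = 3 + 0 = 3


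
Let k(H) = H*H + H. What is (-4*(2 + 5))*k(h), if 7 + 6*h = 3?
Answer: 56/9 ≈ 6.2222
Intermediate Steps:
h = -2/3 (h = -7/6 + (1/6)*3 = -7/6 + 1/2 = -2/3 ≈ -0.66667)
k(H) = H + H**2 (k(H) = H**2 + H = H + H**2)
(-4*(2 + 5))*k(h) = (-4*(2 + 5))*(-2*(1 - 2/3)/3) = (-4*7)*(-2/3*1/3) = -28*(-2/9) = 56/9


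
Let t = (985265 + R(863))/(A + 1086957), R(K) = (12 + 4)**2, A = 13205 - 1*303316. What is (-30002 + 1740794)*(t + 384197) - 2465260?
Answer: 261875790024140488/398423 ≈ 6.5728e+11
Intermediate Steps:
A = -290111 (A = 13205 - 303316 = -290111)
R(K) = 256 (R(K) = 16**2 = 256)
t = 985521/796846 (t = (985265 + 256)/(-290111 + 1086957) = 985521/796846 ≈ 1.2368)
(-30002 + 1740794)*(t + 384197) - 2465260 = (-30002 + 1740794)*(985521/796846 + 384197) - 2465260 = 1710792*(306146828183/796846) - 2465260 = 261876772240425468/398423 - 2465260 = 261875790024140488/398423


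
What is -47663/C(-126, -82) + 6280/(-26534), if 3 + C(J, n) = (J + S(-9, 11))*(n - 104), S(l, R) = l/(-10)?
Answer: -3526995025/1543323576 ≈ -2.2853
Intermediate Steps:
S(l, R) = -l/10 (S(l, R) = l*(-⅒) = -l/10)
C(J, n) = -3 + (-104 + n)*(9/10 + J) (C(J, n) = -3 + (J - ⅒*(-9))*(n - 104) = -3 + (J + 9/10)*(-104 + n) = -3 + (9/10 + J)*(-104 + n) = -3 + (-104 + n)*(9/10 + J))
-47663/C(-126, -82) + 6280/(-26534) = -47663/(-483/5 - 104*(-126) + (9/10)*(-82) - 126*(-82)) + 6280/(-26534) = -47663/(-483/5 + 13104 - 369/5 + 10332) + 6280*(-1/26534) = -47663/116328/5 - 3140/13267 = -47663*5/116328 - 3140/13267 = -238315/116328 - 3140/13267 = -3526995025/1543323576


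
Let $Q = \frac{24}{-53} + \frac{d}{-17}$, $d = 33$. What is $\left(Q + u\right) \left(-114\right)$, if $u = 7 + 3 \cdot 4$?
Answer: $- \frac{1705668}{901} \approx -1893.1$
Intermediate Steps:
$Q = - \frac{2157}{901}$ ($Q = \frac{24}{-53} + \frac{33}{-17} = 24 \left(- \frac{1}{53}\right) + 33 \left(- \frac{1}{17}\right) = - \frac{24}{53} - \frac{33}{17} = - \frac{2157}{901} \approx -2.394$)
$u = 19$ ($u = 7 + 12 = 19$)
$\left(Q + u\right) \left(-114\right) = \left(- \frac{2157}{901} + 19\right) \left(-114\right) = \frac{14962}{901} \left(-114\right) = - \frac{1705668}{901}$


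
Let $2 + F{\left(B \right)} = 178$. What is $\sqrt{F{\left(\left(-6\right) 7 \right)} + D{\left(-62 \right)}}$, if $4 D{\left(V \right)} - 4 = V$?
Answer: $\frac{\sqrt{646}}{2} \approx 12.708$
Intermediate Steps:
$D{\left(V \right)} = 1 + \frac{V}{4}$
$F{\left(B \right)} = 176$ ($F{\left(B \right)} = -2 + 178 = 176$)
$\sqrt{F{\left(\left(-6\right) 7 \right)} + D{\left(-62 \right)}} = \sqrt{176 + \left(1 + \frac{1}{4} \left(-62\right)\right)} = \sqrt{176 + \left(1 - \frac{31}{2}\right)} = \sqrt{176 - \frac{29}{2}} = \sqrt{\frac{323}{2}} = \frac{\sqrt{646}}{2}$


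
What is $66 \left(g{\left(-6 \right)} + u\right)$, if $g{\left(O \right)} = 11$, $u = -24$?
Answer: $-858$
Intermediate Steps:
$66 \left(g{\left(-6 \right)} + u\right) = 66 \left(11 - 24\right) = 66 \left(-13\right) = -858$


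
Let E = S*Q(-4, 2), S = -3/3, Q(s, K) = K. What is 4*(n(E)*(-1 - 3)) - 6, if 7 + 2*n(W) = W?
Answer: 66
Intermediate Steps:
S = -1 (S = -3*1/3 = -1)
E = -2 (E = -1*2 = -2)
n(W) = -7/2 + W/2
4*(n(E)*(-1 - 3)) - 6 = 4*((-7/2 + (1/2)*(-2))*(-1 - 3)) - 6 = 4*((-7/2 - 1)*(-4)) - 6 = 4*(-9/2*(-4)) - 6 = 4*18 - 6 = 72 - 6 = 66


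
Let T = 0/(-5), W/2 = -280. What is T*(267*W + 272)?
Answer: 0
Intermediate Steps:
W = -560 (W = 2*(-280) = -560)
T = 0 (T = 0*(-1/5) = 0)
T*(267*W + 272) = 0*(267*(-560) + 272) = 0*(-149520 + 272) = 0*(-149248) = 0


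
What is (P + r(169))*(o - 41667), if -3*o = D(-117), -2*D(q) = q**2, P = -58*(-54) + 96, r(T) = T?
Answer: -267585087/2 ≈ -1.3379e+8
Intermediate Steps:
P = 3228 (P = 3132 + 96 = 3228)
D(q) = -q**2/2
o = 4563/2 (o = -(-1)*(-117)**2/6 = -(-1)*13689/6 = -1/3*(-13689/2) = 4563/2 ≈ 2281.5)
(P + r(169))*(o - 41667) = (3228 + 169)*(4563/2 - 41667) = 3397*(-78771/2) = -267585087/2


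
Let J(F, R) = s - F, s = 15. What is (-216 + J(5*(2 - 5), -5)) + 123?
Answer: -63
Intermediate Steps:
J(F, R) = 15 - F
(-216 + J(5*(2 - 5), -5)) + 123 = (-216 + (15 - 5*(2 - 5))) + 123 = (-216 + (15 - 5*(-3))) + 123 = (-216 + (15 - 1*(-15))) + 123 = (-216 + (15 + 15)) + 123 = (-216 + 30) + 123 = -186 + 123 = -63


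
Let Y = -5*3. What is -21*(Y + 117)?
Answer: -2142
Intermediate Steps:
Y = -15
-21*(Y + 117) = -21*(-15 + 117) = -21*102 = -2142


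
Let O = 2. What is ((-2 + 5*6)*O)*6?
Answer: 336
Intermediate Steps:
((-2 + 5*6)*O)*6 = ((-2 + 5*6)*2)*6 = ((-2 + 30)*2)*6 = (28*2)*6 = 56*6 = 336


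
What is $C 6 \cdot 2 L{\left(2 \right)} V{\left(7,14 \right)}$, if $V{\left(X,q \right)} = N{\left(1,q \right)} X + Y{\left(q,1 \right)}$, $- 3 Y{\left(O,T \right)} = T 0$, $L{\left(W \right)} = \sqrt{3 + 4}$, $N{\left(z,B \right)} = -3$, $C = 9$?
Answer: $- 2268 \sqrt{7} \approx -6000.6$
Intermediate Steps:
$L{\left(W \right)} = \sqrt{7}$
$Y{\left(O,T \right)} = 0$ ($Y{\left(O,T \right)} = - \frac{T 0}{3} = \left(- \frac{1}{3}\right) 0 = 0$)
$V{\left(X,q \right)} = - 3 X$ ($V{\left(X,q \right)} = - 3 X + 0 = - 3 X$)
$C 6 \cdot 2 L{\left(2 \right)} V{\left(7,14 \right)} = 9 \cdot 6 \cdot 2 \sqrt{7} \left(\left(-3\right) 7\right) = 9 \cdot 12 \sqrt{7} \left(-21\right) = 108 \sqrt{7} \left(-21\right) = - 2268 \sqrt{7}$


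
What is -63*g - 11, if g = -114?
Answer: 7171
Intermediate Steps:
-63*g - 11 = -63*(-114) - 11 = 7182 - 11 = 7171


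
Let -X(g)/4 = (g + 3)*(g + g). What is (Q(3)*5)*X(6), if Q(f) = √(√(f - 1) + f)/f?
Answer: -720*√(3 + √2) ≈ -1512.7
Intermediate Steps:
Q(f) = √(f + √(-1 + f))/f (Q(f) = √(√(-1 + f) + f)/f = √(f + √(-1 + f))/f)
X(g) = -8*g*(3 + g) (X(g) = -4*(g + 3)*(g + g) = -4*(3 + g)*2*g = -8*g*(3 + g))
(Q(3)*5)*X(6) = ((√(3 + √(-1 + 3))/3)*5)*(-8*6*(3 + 6)) = ((√(3 + √2)/3)*5)*(-8*6*9) = (5*√(3 + √2)/3)*(-432) = -720*√(3 + √2)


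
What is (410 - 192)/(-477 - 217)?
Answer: -109/347 ≈ -0.31412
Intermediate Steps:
(410 - 192)/(-477 - 217) = 218/(-694) = 218*(-1/694) = -109/347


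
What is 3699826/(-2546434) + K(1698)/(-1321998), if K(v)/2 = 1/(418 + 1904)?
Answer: -2839319874521231/1954183970304126 ≈ -1.4529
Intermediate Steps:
K(v) = 1/1161 (K(v) = 2/(418 + 1904) = 2/2322 = 2*(1/2322) = 1/1161)
3699826/(-2546434) + K(1698)/(-1321998) = 3699826/(-2546434) + (1/1161)/(-1321998) = 3699826*(-1/2546434) + (1/1161)*(-1/1321998) = -1849913/1273217 - 1/1534839678 = -2839319874521231/1954183970304126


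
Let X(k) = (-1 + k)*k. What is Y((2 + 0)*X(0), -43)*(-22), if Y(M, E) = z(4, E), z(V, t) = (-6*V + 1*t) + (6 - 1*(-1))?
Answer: 1320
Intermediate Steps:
X(k) = k*(-1 + k)
z(V, t) = 7 + t - 6*V (z(V, t) = (-6*V + t) + (6 + 1) = (t - 6*V) + 7 = 7 + t - 6*V)
Y(M, E) = -17 + E (Y(M, E) = 7 + E - 6*4 = 7 + E - 24 = -17 + E)
Y((2 + 0)*X(0), -43)*(-22) = (-17 - 43)*(-22) = -60*(-22) = 1320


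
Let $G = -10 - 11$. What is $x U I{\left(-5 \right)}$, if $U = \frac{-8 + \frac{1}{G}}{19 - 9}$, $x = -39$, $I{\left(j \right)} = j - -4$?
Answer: $- \frac{2197}{70} \approx -31.386$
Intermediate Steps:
$I{\left(j \right)} = 4 + j$ ($I{\left(j \right)} = j + 4 = 4 + j$)
$G = -21$
$U = - \frac{169}{210}$ ($U = \frac{-8 + \frac{1}{-21}}{19 - 9} = \frac{-8 - \frac{1}{21}}{10} = \left(- \frac{169}{21}\right) \frac{1}{10} = - \frac{169}{210} \approx -0.80476$)
$x U I{\left(-5 \right)} = \left(-39\right) \left(- \frac{169}{210}\right) \left(4 - 5\right) = \frac{2197}{70} \left(-1\right) = - \frac{2197}{70}$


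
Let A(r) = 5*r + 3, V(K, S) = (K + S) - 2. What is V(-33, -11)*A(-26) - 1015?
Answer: 4827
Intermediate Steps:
V(K, S) = -2 + K + S
A(r) = 3 + 5*r
V(-33, -11)*A(-26) - 1015 = (-2 - 33 - 11)*(3 + 5*(-26)) - 1015 = -46*(3 - 130) - 1015 = -46*(-127) - 1015 = 5842 - 1015 = 4827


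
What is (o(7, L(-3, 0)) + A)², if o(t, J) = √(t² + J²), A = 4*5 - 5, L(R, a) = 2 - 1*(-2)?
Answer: (15 + √65)² ≈ 531.87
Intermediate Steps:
L(R, a) = 4 (L(R, a) = 2 + 2 = 4)
A = 15 (A = 20 - 5 = 15)
o(t, J) = √(J² + t²)
(o(7, L(-3, 0)) + A)² = (√(4² + 7²) + 15)² = (√(16 + 49) + 15)² = (√65 + 15)² = (15 + √65)²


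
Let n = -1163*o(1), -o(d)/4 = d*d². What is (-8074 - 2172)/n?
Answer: -5123/2326 ≈ -2.2025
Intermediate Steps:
o(d) = -4*d³ (o(d) = -4*d*d² = -4*d³)
n = 4652 (n = -(-4652)*1³ = -(-4652) = -1163*(-4) = 4652)
(-8074 - 2172)/n = (-8074 - 2172)/4652 = -10246*1/4652 = -5123/2326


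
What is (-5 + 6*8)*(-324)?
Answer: -13932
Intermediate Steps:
(-5 + 6*8)*(-324) = (-5 + 48)*(-324) = 43*(-324) = -13932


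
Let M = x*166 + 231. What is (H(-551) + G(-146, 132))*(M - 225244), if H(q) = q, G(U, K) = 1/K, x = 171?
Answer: 14300878337/132 ≈ 1.0834e+8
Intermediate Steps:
M = 28617 (M = 171*166 + 231 = 28386 + 231 = 28617)
(H(-551) + G(-146, 132))*(M - 225244) = (-551 + 1/132)*(28617 - 225244) = (-551 + 1/132)*(-196627) = -72731/132*(-196627) = 14300878337/132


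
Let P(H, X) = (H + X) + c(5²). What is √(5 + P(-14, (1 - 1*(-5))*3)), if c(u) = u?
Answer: √34 ≈ 5.8309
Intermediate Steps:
P(H, X) = 25 + H + X (P(H, X) = (H + X) + 5² = (H + X) + 25 = 25 + H + X)
√(5 + P(-14, (1 - 1*(-5))*3)) = √(5 + (25 - 14 + (1 - 1*(-5))*3)) = √(5 + (25 - 14 + (1 + 5)*3)) = √(5 + (25 - 14 + 6*3)) = √(5 + (25 - 14 + 18)) = √(5 + 29) = √34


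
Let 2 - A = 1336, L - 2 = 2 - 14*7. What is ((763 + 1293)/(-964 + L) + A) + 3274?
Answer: 1025232/529 ≈ 1938.1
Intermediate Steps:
L = -94 (L = 2 + (2 - 14*7) = 2 + (2 - 98) = 2 - 96 = -94)
A = -1334 (A = 2 - 1*1336 = 2 - 1336 = -1334)
((763 + 1293)/(-964 + L) + A) + 3274 = ((763 + 1293)/(-964 - 94) - 1334) + 3274 = (2056/(-1058) - 1334) + 3274 = (2056*(-1/1058) - 1334) + 3274 = (-1028/529 - 1334) + 3274 = -706714/529 + 3274 = 1025232/529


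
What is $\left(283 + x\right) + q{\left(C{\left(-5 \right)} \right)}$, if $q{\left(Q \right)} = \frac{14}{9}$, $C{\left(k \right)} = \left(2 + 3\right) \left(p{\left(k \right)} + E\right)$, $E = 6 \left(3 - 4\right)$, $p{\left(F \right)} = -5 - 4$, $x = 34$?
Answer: $\frac{2867}{9} \approx 318.56$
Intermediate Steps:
$p{\left(F \right)} = -9$ ($p{\left(F \right)} = -5 - 4 = -9$)
$E = -6$ ($E = 6 \left(-1\right) = -6$)
$C{\left(k \right)} = -75$ ($C{\left(k \right)} = \left(2 + 3\right) \left(-9 - 6\right) = 5 \left(-15\right) = -75$)
$q{\left(Q \right)} = \frac{14}{9}$ ($q{\left(Q \right)} = 14 \cdot \frac{1}{9} = \frac{14}{9}$)
$\left(283 + x\right) + q{\left(C{\left(-5 \right)} \right)} = \left(283 + 34\right) + \frac{14}{9} = 317 + \frac{14}{9} = \frac{2867}{9}$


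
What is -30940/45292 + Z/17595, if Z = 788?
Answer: -9782677/15325245 ≈ -0.63834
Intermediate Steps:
-30940/45292 + Z/17595 = -30940/45292 + 788/17595 = -30940*1/45292 + 788*(1/17595) = -595/871 + 788/17595 = -9782677/15325245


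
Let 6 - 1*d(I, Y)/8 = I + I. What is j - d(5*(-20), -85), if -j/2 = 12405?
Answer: -26458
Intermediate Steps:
j = -24810 (j = -2*12405 = -24810)
d(I, Y) = 48 - 16*I (d(I, Y) = 48 - 8*(I + I) = 48 - 16*I)
j - d(5*(-20), -85) = -24810 - (48 - 80*(-20)) = -24810 - (48 - 16*(-100)) = -24810 - (48 + 1600) = -24810 - 1*1648 = -24810 - 1648 = -26458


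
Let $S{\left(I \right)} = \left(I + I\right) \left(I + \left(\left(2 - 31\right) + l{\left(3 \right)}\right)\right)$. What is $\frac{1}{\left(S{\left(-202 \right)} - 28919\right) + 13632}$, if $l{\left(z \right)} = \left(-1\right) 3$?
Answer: $\frac{1}{79249} \approx 1.2618 \cdot 10^{-5}$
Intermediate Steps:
$l{\left(z \right)} = -3$
$S{\left(I \right)} = 2 I \left(-32 + I\right)$ ($S{\left(I \right)} = \left(I + I\right) \left(I + \left(\left(2 - 31\right) - 3\right)\right) = 2 I \left(I - 32\right) = 2 I \left(-32 + I\right)$)
$\frac{1}{\left(S{\left(-202 \right)} - 28919\right) + 13632} = \frac{1}{\left(2 \left(-202\right) \left(-32 - 202\right) - 28919\right) + 13632} = \frac{1}{\left(2 \left(-202\right) \left(-234\right) - 28919\right) + 13632} = \frac{1}{\left(94536 - 28919\right) + 13632} = \frac{1}{65617 + 13632} = \frac{1}{79249}$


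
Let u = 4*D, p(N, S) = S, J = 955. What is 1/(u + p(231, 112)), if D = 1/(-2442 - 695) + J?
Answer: 3137/12334680 ≈ 0.00025432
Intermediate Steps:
D = 2995834/3137 (D = 1/(-2442 - 695) + 955 = 1/(-3137) + 955 = -1/3137 + 955 = 2995834/3137 ≈ 955.00)
u = 11983336/3137 (u = 4*(2995834/3137) = 11983336/3137 ≈ 3820.0)
1/(u + p(231, 112)) = 1/(11983336/3137 + 112) = 1/(12334680/3137) = 3137/12334680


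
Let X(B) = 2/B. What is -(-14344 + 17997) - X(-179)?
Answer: -653885/179 ≈ -3653.0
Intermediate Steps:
-(-14344 + 17997) - X(-179) = -(-14344 + 17997) - 2/(-179) = -1*3653 - 2*(-1)/179 = -3653 - 1*(-2/179) = -3653 + 2/179 = -653885/179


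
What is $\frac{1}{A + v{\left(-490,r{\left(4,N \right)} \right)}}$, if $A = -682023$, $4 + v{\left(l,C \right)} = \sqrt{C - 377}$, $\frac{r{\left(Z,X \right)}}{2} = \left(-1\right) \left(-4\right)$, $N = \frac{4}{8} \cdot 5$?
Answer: $- \frac{682027}{465160829098} - \frac{3 i \sqrt{41}}{465160829098} \approx -1.4662 \cdot 10^{-6} - 4.1296 \cdot 10^{-11} i$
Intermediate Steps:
$N = \frac{5}{2}$ ($N = 4 \cdot \frac{1}{8} \cdot 5 = \frac{1}{2} \cdot 5 = \frac{5}{2} \approx 2.5$)
$r{\left(Z,X \right)} = 8$ ($r{\left(Z,X \right)} = 2 \left(\left(-1\right) \left(-4\right)\right) = 2 \cdot 4 = 8$)
$v{\left(l,C \right)} = -4 + \sqrt{-377 + C}$ ($v{\left(l,C \right)} = -4 + \sqrt{C - 377} = -4 + \sqrt{-377 + C}$)
$\frac{1}{A + v{\left(-490,r{\left(4,N \right)} \right)}} = \frac{1}{-682023 - \left(4 - \sqrt{-377 + 8}\right)} = \frac{1}{-682023 - \left(4 - \sqrt{-369}\right)} = \frac{1}{-682023 - \left(4 - 3 i \sqrt{41}\right)} = \frac{1}{-682027 + 3 i \sqrt{41}}$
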